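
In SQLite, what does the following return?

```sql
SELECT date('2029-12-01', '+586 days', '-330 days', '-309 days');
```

Applying '+586 days' to 2029-12-01: counting 586 days forward gives 2031-07-10.
Applying '-330 days' to 2031-07-10: counting 330 days back gives 2030-08-14.
Applying '-309 days' to 2030-08-14: counting 309 days back gives 2029-10-09.

2029-10-09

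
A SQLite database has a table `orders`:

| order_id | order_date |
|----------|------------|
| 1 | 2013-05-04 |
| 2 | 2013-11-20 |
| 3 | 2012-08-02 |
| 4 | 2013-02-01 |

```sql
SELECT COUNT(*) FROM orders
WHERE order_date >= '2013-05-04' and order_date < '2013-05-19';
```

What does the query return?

1

Rows in [2013-05-04, 2013-05-19): 2013-05-04 → 1 row.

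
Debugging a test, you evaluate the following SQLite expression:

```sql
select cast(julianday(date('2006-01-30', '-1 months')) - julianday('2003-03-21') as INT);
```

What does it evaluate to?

Adding -1 month to 2006-01-30 gives 2005-12-30.
10 days remain in March 2003 after the 21st (31 − 21).
Full months from April 2003 through November 2005 contribute their day counts.
Then 30 days into December 2005.
Total: 10 + 30 + 31 + 30 + 31 + 31 + 30 + 31 + 30 + 31 + 31 + 29 + 31 + 30 + 31 + 30 + 31 + 31 + 30 + 31 + 30 + 31 + 31 + 28 + 31 + 30 + 31 + 30 + 31 + 31 + 30 + 31 + 30 + 30 = 1015.

1015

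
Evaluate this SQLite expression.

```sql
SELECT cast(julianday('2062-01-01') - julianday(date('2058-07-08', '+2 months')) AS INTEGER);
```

Adding +2 months to 2058-07-08 gives 2058-09-08.
22 days remain in September 2058 after the 8th (30 − 8).
Full months from October 2058 through December 2061 contribute their day counts.
Then 1 day into January 2062.
Total: 22 + 31 + 30 + 31 + 31 + 28 + 31 + 30 + 31 + 30 + 31 + 31 + 30 + 31 + 30 + 31 + 31 + 29 + 31 + 30 + 31 + 30 + 31 + 31 + 30 + 31 + 30 + 31 + 31 + 28 + 31 + 30 + 31 + 30 + 31 + 31 + 30 + 31 + 30 + 31 + 1 = 1211.

1211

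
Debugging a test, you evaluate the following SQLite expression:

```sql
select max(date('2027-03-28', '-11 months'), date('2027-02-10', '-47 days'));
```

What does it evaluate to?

2026-12-25

date('2027-03-28', '-11 months') → 2026-04-28.
date('2027-02-10', '-47 days') → 2026-12-25.
Later of the two is 2026-12-25.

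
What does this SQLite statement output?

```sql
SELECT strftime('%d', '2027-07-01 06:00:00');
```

`%d` extracts the 2-digit day of month: 01.

01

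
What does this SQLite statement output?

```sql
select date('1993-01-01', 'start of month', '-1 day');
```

1992-12-31

`start of month` rewinds 1993-01-01 to 1993-01-01.
Going back 1 day from 1993-01-01 reaches 1992-12-31 (last day of December, 31 days).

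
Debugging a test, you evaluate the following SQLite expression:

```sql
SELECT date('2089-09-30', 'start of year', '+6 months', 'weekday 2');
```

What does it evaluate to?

2089-07-05

`start of year` rewinds 2089-09-30 to 2089-01-01.
Adding +6 months to 2089-01-01 gives 2089-07-01.
`weekday 2` advances to the next Tuesday; 2089-07-01 is a Friday, so it moves forward to 2089-07-05.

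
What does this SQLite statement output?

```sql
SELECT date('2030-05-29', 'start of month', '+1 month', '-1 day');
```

2030-05-31

`start of month` rewinds 2030-05-29 to 2030-05-01.
Adding +1 month to 2030-05-01 gives 2030-06-01.
Going back 1 day from 2030-06-01 reaches 2030-05-31 (last day of May, 31 days).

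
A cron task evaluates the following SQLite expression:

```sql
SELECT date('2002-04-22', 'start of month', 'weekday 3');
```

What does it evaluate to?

2002-04-03

`start of month` rewinds 2002-04-22 to 2002-04-01.
`weekday 3` advances to the next Wednesday; 2002-04-01 is a Monday, so it moves forward to 2002-04-03.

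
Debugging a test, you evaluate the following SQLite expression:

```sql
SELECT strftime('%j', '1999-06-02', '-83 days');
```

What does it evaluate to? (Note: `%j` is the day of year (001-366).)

070

First apply '-83 days': 1999-06-02 → 1999-03-11.
Day-of-year for 1999-03-11: days since 1999-01-01 inclusive = 70, zero-padded to 070.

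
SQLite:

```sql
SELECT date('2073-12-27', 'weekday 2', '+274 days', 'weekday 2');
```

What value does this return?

2074-10-09

`weekday 2` advances to the next Tuesday; 2073-12-27 is a Wednesday, so it moves forward to 2074-01-02.
Applying '+274 days' to 2074-01-02: counting 274 days forward gives 2074-10-03.
`weekday 2` advances to the next Tuesday; 2074-10-03 is a Wednesday, so it moves forward to 2074-10-09.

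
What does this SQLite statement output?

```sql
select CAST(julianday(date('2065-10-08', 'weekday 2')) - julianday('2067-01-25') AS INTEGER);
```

-469

`weekday 2` advances to the next Tuesday; 2065-10-08 is a Thursday, so it moves forward to 2065-10-13.
18 days remain in October 2065 after the 13th (31 − 13).
Full months from November 2065 through December 2066 contribute their day counts.
Then 25 days into January 2067.
Total: 18 + 30 + 31 + 31 + 28 + 31 + 30 + 31 + 30 + 31 + 31 + 30 + 31 + 30 + 31 + 25 = 469.
The subtraction is earlier − later, so the result is −469 → -469.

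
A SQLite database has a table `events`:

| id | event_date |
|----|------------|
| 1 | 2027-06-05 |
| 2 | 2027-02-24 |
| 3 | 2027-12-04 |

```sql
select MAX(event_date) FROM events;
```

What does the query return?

2027-12-04

MAX over {2027-02-24, 2027-06-05, 2027-12-04}.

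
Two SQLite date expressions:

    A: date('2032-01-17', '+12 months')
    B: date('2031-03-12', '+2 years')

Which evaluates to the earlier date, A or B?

A

A = 2033-01-17.
B = 2033-03-12.
A is earlier.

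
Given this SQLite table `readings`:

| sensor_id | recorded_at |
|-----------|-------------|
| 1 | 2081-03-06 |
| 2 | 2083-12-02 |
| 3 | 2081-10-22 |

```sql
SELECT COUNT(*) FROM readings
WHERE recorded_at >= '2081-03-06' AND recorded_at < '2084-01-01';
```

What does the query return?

3

Rows in [2081-03-06, 2084-01-01): 2081-03-06, 2083-12-02, 2081-10-22 → 3 rows.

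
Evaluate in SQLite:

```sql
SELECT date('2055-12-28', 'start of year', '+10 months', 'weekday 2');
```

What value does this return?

2055-11-02

`start of year` rewinds 2055-12-28 to 2055-01-01.
Adding +10 months to 2055-01-01 gives 2055-11-01.
`weekday 2` advances to the next Tuesday; 2055-11-01 is a Monday, so it moves forward to 2055-11-02.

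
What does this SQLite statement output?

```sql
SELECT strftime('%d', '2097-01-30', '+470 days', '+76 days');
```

30

First apply '+470 days', '+76 days': 2097-01-30 → 2098-07-30.
`%d` extracts the 2-digit day of month: 30.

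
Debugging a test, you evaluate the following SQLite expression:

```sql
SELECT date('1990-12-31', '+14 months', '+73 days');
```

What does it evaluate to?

1992-05-14

Adding +14 months to 1990-12-31 targets 1992-02-31. February 1992 has only 29 days, so SQLite normalizes the 2-day overflow forward to 1992-03-02.
Applying '+73 days' to 1992-03-02: counting 73 days forward gives 1992-05-14.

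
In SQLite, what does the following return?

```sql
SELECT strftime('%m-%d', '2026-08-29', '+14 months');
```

First apply '+14 months': 2026-08-29 → 2027-10-29.
`%m-%d` extracts the month-day: 10-29.

10-29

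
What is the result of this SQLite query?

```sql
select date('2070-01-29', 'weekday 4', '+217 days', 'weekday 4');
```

`weekday 4` advances to the next Thursday; 2070-01-29 is a Wednesday, so it moves forward to 2070-01-30.
Applying '+217 days' to 2070-01-30: counting 217 days forward gives 2070-09-04.
`weekday 4` advances to the next Thursday; 2070-09-04 is already a Thursday, so it stays at 2070-09-04.

2070-09-04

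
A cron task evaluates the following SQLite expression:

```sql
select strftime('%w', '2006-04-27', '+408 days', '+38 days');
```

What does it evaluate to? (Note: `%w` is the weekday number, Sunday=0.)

First apply '+408 days', '+38 days': 2006-04-27 → 2007-07-17.
2007-07-17 is a Tuesday; with Sunday=0 that is 2.

2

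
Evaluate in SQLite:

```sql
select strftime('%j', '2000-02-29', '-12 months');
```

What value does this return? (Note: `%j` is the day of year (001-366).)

060

First apply '-12 months': 2000-02-29 → 1999-03-01.
Day-of-year for 1999-03-01: days since 1999-01-01 inclusive = 60, zero-padded to 060.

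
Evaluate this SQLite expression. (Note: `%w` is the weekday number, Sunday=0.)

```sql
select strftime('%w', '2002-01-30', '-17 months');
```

First apply '-17 months': 2002-01-30 → 2000-08-30.
2000-08-30 is a Wednesday; with Sunday=0 that is 3.

3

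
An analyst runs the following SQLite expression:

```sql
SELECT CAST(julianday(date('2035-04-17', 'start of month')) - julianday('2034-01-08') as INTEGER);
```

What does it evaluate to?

`start of month` rewinds 2035-04-17 to 2035-04-01.
23 days remain in January 2034 after the 8th (31 − 8).
Full months from February 2034 through March 2035 contribute their day counts.
Then 1 day into April 2035.
Total: 23 + 28 + 31 + 30 + 31 + 30 + 31 + 31 + 30 + 31 + 30 + 31 + 31 + 28 + 31 + 1 = 448.

448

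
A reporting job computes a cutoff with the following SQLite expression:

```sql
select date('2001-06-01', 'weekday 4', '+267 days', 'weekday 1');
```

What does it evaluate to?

2002-03-04

`weekday 4` advances to the next Thursday; 2001-06-01 is a Friday, so it moves forward to 2001-06-07.
Applying '+267 days' to 2001-06-07: counting 267 days forward gives 2002-03-01.
`weekday 1` advances to the next Monday; 2002-03-01 is a Friday, so it moves forward to 2002-03-04.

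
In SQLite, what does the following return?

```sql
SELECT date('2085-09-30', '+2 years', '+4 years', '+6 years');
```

2097-09-30

Adding +2 years to 2085-09-30 gives 2087-09-30.
Adding +4 years to 2087-09-30 gives 2091-09-30.
Adding +6 years to 2091-09-30 gives 2097-09-30.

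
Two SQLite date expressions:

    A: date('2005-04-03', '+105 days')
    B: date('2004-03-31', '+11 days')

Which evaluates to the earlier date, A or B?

B

A = 2005-07-17.
B = 2004-04-11.
B is earlier.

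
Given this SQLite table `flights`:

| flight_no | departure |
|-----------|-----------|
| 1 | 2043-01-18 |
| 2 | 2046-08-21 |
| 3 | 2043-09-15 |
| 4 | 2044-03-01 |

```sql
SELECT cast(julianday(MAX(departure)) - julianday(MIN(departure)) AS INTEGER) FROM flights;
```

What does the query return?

MIN = 2043-01-18, MAX = 2046-08-21.
13 days remain in January 2043 after the 18th (31 − 18).
Full months from February 2043 through July 2046 contribute their day counts.
Then 21 days into August 2046.
Total: 13 + 28 + 31 + 30 + 31 + 30 + 31 + 31 + 30 + 31 + 30 + 31 + 31 + 29 + 31 + 30 + 31 + 30 + 31 + 31 + 30 + 31 + 30 + 31 + 31 + 28 + 31 + 30 + 31 + 30 + 31 + 31 + 30 + 31 + 30 + 31 + 31 + 28 + 31 + 30 + 31 + 30 + 31 + 21 = 1311.

1311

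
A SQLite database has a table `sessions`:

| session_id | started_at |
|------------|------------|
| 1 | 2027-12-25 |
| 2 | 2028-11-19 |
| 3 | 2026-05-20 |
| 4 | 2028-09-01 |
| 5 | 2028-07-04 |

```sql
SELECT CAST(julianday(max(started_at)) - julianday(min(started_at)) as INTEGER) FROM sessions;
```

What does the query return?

914

MIN = 2026-05-20, MAX = 2028-11-19.
11 days remain in May 2026 after the 20th (31 − 20).
Full months from June 2026 through October 2028 contribute their day counts.
Then 19 days into November 2028.
Total: 11 + 30 + 31 + 31 + 30 + 31 + 30 + 31 + 31 + 28 + 31 + 30 + 31 + 30 + 31 + 31 + 30 + 31 + 30 + 31 + 31 + 29 + 31 + 30 + 31 + 30 + 31 + 31 + 30 + 31 + 19 = 914.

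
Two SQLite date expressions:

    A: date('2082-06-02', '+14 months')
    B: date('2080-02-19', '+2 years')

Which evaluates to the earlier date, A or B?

B

A = 2083-08-02.
B = 2082-02-19.
B is earlier.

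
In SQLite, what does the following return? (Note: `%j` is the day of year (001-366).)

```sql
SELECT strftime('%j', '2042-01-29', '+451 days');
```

First apply '+451 days': 2042-01-29 → 2043-04-25.
Day-of-year for 2043-04-25: days since 2043-01-01 inclusive = 115, zero-padded to 115.

115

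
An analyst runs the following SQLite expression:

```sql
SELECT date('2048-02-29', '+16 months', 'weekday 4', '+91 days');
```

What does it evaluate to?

Adding +16 months to 2048-02-29 gives 2049-06-29.
`weekday 4` advances to the next Thursday; 2049-06-29 is a Tuesday, so it moves forward to 2049-07-01.
Applying '+91 days' to 2049-07-01: counting 91 days forward gives 2049-09-30.

2049-09-30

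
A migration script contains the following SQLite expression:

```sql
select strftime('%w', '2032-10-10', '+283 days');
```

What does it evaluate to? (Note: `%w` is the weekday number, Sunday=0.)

First apply '+283 days': 2032-10-10 → 2033-07-20.
2033-07-20 is a Wednesday; with Sunday=0 that is 3.

3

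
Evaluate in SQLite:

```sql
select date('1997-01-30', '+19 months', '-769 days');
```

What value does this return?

Adding +19 months to 1997-01-30 gives 1998-08-30.
Applying '-769 days' to 1998-08-30: counting 769 days back gives 1996-07-22.

1996-07-22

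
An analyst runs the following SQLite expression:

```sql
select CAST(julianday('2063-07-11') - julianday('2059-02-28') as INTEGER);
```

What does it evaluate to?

1594

0 days remain in February 2059 after the 28th (28 − 28).
Full months from March 2059 through June 2063 contribute their day counts.
Then 11 days into July 2063.
Total: 0 + 31 + 30 + 31 + 30 + 31 + 31 + 30 + 31 + 30 + 31 + 31 + 29 + 31 + 30 + 31 + 30 + 31 + 31 + 30 + 31 + 30 + 31 + 31 + 28 + 31 + 30 + 31 + 30 + 31 + 31 + 30 + 31 + 30 + 31 + 31 + 28 + 31 + 30 + 31 + 30 + 31 + 31 + 30 + 31 + 30 + 31 + 31 + 28 + 31 + 30 + 31 + 30 + 11 = 1594.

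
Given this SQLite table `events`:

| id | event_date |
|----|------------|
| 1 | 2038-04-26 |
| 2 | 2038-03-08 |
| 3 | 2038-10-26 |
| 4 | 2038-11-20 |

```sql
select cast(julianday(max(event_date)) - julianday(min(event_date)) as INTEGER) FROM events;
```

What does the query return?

MIN = 2038-03-08, MAX = 2038-11-20.
23 days remain in March 2038 after the 8th (31 − 8).
Full months from April 2038 through October 2038 contribute their day counts.
Then 20 days into November 2038.
Total: 23 + 30 + 31 + 30 + 31 + 31 + 30 + 31 + 20 = 257.

257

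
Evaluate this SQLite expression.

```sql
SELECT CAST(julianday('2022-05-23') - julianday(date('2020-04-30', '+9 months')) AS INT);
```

Adding +9 months to 2020-04-30 gives 2021-01-30.
1 day remains in January 2021 after the 30th (31 − 30).
Full months from February 2021 through April 2022 contribute their day counts.
Then 23 days into May 2022.
Total: 1 + 28 + 31 + 30 + 31 + 30 + 31 + 31 + 30 + 31 + 30 + 31 + 31 + 28 + 31 + 30 + 23 = 478.

478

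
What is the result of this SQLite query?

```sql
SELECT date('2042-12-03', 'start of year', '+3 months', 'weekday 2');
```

`start of year` rewinds 2042-12-03 to 2042-01-01.
Adding +3 months to 2042-01-01 gives 2042-04-01.
`weekday 2` advances to the next Tuesday; 2042-04-01 is already a Tuesday, so it stays at 2042-04-01.

2042-04-01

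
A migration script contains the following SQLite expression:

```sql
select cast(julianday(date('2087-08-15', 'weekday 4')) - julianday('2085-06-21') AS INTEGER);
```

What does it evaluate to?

791

`weekday 4` advances to the next Thursday; 2087-08-15 is a Friday, so it moves forward to 2087-08-21.
9 days remain in June 2085 after the 21st (30 − 21).
Full months from July 2085 through July 2087 contribute their day counts.
Then 21 days into August 2087.
Total: 9 + 31 + 31 + 30 + 31 + 30 + 31 + 31 + 28 + 31 + 30 + 31 + 30 + 31 + 31 + 30 + 31 + 30 + 31 + 31 + 28 + 31 + 30 + 31 + 30 + 31 + 21 = 791.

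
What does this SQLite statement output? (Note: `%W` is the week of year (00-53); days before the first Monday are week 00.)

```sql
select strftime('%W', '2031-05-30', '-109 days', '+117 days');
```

22

First apply '-109 days', '+117 days': 2031-05-30 → 2031-06-07.
2031-06-07 is a Saturday. SQLite's %W counts Mondays since the year started; the result is 22.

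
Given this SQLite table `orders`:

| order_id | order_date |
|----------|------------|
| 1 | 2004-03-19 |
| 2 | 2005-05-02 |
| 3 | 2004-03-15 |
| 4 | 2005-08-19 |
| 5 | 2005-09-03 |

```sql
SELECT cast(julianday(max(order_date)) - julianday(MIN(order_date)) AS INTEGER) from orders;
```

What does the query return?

MIN = 2004-03-15, MAX = 2005-09-03.
16 days remain in March 2004 after the 15th (31 − 15).
Full months from April 2004 through August 2005 contribute their day counts.
Then 3 days into September 2005.
Total: 16 + 30 + 31 + 30 + 31 + 31 + 30 + 31 + 30 + 31 + 31 + 28 + 31 + 30 + 31 + 30 + 31 + 31 + 3 = 537.

537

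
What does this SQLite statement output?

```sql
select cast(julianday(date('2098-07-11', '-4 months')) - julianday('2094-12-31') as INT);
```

1166

Adding -4 months to 2098-07-11 gives 2098-03-11.
0 days remain in December 2094 after the 31st (31 − 31).
Full months from January 2095 through February 2098 contribute their day counts.
Then 11 days into March 2098.
Total: 0 + 31 + 28 + 31 + 30 + 31 + 30 + 31 + 31 + 30 + 31 + 30 + 31 + 31 + 29 + 31 + 30 + 31 + 30 + 31 + 31 + 30 + 31 + 30 + 31 + 31 + 28 + 31 + 30 + 31 + 30 + 31 + 31 + 30 + 31 + 30 + 31 + 31 + 28 + 11 = 1166.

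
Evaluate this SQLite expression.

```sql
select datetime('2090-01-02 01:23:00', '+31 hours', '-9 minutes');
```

2090-01-03 08:14:00

+31 hours from 2090-01-02 01:23:00 is 2090-01-03 08:23:00 (crosses midnight).
-9 minutes from 2090-01-03 08:23:00 is 2090-01-03 08:14:00.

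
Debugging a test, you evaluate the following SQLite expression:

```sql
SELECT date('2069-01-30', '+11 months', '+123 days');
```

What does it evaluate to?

2070-05-02

Adding +11 months to 2069-01-30 gives 2069-12-30.
Applying '+123 days' to 2069-12-30: counting 123 days forward gives 2070-05-02.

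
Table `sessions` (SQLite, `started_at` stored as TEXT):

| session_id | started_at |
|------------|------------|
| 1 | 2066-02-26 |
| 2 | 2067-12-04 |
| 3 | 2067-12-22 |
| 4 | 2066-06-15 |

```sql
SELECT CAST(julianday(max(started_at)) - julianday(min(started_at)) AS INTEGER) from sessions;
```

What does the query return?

MIN = 2066-02-26, MAX = 2067-12-22.
2 days remain in February 2066 after the 26th (28 − 26).
Full months from March 2066 through November 2067 contribute their day counts.
Then 22 days into December 2067.
Total: 2 + 31 + 30 + 31 + 30 + 31 + 31 + 30 + 31 + 30 + 31 + 31 + 28 + 31 + 30 + 31 + 30 + 31 + 31 + 30 + 31 + 30 + 22 = 664.

664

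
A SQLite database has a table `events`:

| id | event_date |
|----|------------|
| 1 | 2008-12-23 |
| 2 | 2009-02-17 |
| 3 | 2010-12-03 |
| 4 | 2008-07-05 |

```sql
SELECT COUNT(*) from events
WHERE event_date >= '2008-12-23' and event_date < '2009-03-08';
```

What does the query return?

2

Rows in [2008-12-23, 2009-03-08): 2008-12-23, 2009-02-17 → 2 rows.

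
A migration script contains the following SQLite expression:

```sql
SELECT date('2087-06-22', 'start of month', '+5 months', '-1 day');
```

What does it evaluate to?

2087-10-31

`start of month` rewinds 2087-06-22 to 2087-06-01.
Adding +5 months to 2087-06-01 gives 2087-11-01.
Going back 1 day from 2087-11-01 reaches 2087-10-31 (last day of October, 31 days).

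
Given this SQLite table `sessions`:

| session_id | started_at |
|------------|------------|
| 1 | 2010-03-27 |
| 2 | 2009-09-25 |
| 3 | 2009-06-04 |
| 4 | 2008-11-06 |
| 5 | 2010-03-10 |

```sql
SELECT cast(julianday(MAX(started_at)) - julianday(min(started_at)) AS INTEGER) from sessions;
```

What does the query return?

MIN = 2008-11-06, MAX = 2010-03-27.
24 days remain in November 2008 after the 6th (30 − 6).
Full months from December 2008 through February 2010 contribute their day counts.
Then 27 days into March 2010.
Total: 24 + 31 + 31 + 28 + 31 + 30 + 31 + 30 + 31 + 31 + 30 + 31 + 30 + 31 + 31 + 28 + 27 = 506.

506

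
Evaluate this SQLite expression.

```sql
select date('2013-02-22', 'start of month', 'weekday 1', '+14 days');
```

2013-02-18

`start of month` rewinds 2013-02-22 to 2013-02-01.
`weekday 1` advances to the next Monday; 2013-02-01 is a Friday, so it moves forward to 2013-02-04.
Advancing 14 more days within February lands on 2013-02-18.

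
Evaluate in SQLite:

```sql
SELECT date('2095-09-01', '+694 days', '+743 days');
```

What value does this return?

2099-08-08

Applying '+694 days' to 2095-09-01: counting 694 days forward gives 2097-07-26.
Applying '+743 days' to 2097-07-26: counting 743 days forward gives 2099-08-08.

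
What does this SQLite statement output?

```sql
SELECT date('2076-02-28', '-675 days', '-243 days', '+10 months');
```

Applying '-675 days' to 2076-02-28: counting 675 days back gives 2074-04-24.
Applying '-243 days' to 2074-04-24: counting 243 days back gives 2073-08-24.
Adding +10 months to 2073-08-24 gives 2074-06-24.

2074-06-24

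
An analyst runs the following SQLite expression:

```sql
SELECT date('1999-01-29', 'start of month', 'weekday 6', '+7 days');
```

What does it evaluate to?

`start of month` rewinds 1999-01-29 to 1999-01-01.
`weekday 6` advances to the next Saturday; 1999-01-01 is a Friday, so it moves forward to 1999-01-02.
Advancing 7 more days within January lands on 1999-01-09.

1999-01-09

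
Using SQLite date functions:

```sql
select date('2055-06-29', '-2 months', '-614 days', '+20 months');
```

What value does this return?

Adding -2 months to 2055-06-29 gives 2055-04-29.
Applying '-614 days' to 2055-04-29: counting 614 days back gives 2053-08-23.
Adding +20 months to 2053-08-23 gives 2055-04-23.

2055-04-23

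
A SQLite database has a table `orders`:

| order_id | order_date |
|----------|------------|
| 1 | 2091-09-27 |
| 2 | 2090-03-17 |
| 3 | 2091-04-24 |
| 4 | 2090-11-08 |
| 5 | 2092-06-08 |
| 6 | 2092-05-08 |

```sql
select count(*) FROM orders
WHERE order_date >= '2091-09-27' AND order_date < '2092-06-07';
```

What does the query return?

Rows in [2091-09-27, 2092-06-07): 2091-09-27, 2092-05-08 → 2 rows.

2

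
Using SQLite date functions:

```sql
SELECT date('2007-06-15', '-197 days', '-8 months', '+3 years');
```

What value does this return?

Applying '-197 days' to 2007-06-15: counting 197 days back gives 2006-11-30.
Adding -8 months to 2006-11-30 gives 2006-03-30.
Adding +3 years to 2006-03-30 gives 2009-03-30.

2009-03-30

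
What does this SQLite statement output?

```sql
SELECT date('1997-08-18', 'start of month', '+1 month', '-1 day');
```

1997-08-31

`start of month` rewinds 1997-08-18 to 1997-08-01.
Adding +1 month to 1997-08-01 gives 1997-09-01.
Going back 1 day from 1997-09-01 reaches 1997-08-31 (last day of August, 31 days).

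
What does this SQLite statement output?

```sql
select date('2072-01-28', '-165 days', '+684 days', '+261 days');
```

2074-03-18

Applying '-165 days' to 2072-01-28: counting 165 days back gives 2071-08-16.
Applying '+684 days' to 2071-08-16: counting 684 days forward gives 2073-06-30.
Applying '+261 days' to 2073-06-30: counting 261 days forward gives 2074-03-18.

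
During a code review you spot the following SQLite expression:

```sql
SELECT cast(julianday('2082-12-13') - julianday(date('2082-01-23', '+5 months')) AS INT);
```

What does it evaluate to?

Adding +5 months to 2082-01-23 gives 2082-06-23.
7 days remain in June 2082 after the 23rd (30 − 23).
July 2082: 31 days.
August 2082: 31 days.
September 2082: 30 days.
October 2082: 31 days.
November 2082: 30 days.
Then 13 days into December 2082.
Total: 7 + 31 + 31 + 30 + 31 + 30 + 13 = 173.

173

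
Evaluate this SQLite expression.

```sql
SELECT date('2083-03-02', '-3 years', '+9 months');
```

Adding -3 years to 2083-03-02 gives 2080-03-02.
Adding +9 months to 2080-03-02 gives 2080-12-02.

2080-12-02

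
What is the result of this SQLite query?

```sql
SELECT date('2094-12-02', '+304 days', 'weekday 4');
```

Applying '+304 days' to 2094-12-02: counting 304 days forward gives 2095-10-02.
`weekday 4` advances to the next Thursday; 2095-10-02 is a Sunday, so it moves forward to 2095-10-06.

2095-10-06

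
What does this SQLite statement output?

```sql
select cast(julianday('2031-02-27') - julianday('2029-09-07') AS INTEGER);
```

23 days remain in September 2029 after the 7th (30 − 7).
Full months from October 2029 through January 2031 contribute their day counts.
Then 27 days into February 2031.
Total: 23 + 31 + 30 + 31 + 31 + 28 + 31 + 30 + 31 + 30 + 31 + 31 + 30 + 31 + 30 + 31 + 31 + 27 = 538.

538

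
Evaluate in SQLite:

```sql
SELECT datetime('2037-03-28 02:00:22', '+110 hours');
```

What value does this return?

+110 hours from 2037-03-28 02:00:22 is 2037-04-01 16:00:22 (crosses midnight).

2037-04-01 16:00:22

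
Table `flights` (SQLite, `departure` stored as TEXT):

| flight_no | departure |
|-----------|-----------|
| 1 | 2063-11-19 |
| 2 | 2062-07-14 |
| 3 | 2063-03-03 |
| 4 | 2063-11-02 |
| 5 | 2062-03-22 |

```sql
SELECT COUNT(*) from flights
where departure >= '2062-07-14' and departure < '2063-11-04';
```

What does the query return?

Rows in [2062-07-14, 2063-11-04): 2062-07-14, 2063-03-03, 2063-11-02 → 3 rows.

3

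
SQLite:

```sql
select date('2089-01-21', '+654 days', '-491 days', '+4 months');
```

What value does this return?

2089-11-03

Applying '+654 days' to 2089-01-21: counting 654 days forward gives 2090-11-06.
Applying '-491 days' to 2090-11-06: counting 491 days back gives 2089-07-03.
Adding +4 months to 2089-07-03 gives 2089-11-03.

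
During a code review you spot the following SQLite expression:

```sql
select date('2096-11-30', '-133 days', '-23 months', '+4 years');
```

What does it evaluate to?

Applying '-133 days' to 2096-11-30: counting 133 days back gives 2096-07-20.
Adding -23 months to 2096-07-20 gives 2094-08-20.
Adding +4 years to 2094-08-20 gives 2098-08-20.

2098-08-20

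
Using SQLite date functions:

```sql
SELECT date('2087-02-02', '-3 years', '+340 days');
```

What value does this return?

Adding -3 years to 2087-02-02 gives 2084-02-02.
Applying '+340 days' to 2084-02-02: counting 340 days forward gives 2085-01-07.

2085-01-07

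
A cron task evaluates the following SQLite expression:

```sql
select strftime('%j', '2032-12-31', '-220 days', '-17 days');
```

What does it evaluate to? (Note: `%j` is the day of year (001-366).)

First apply '-220 days', '-17 days': 2032-12-31 → 2032-05-08.
Day-of-year for 2032-05-08: days since 2032-01-01 inclusive = 129, zero-padded to 129.

129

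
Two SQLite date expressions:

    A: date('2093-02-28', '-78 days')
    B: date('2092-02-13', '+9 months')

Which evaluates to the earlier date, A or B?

B

A = 2092-12-12.
B = 2092-11-13.
B is earlier.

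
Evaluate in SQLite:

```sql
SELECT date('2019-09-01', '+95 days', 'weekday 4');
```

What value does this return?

2019-12-05

Applying '+95 days' to 2019-09-01: counting 95 days forward gives 2019-12-05.
`weekday 4` advances to the next Thursday; 2019-12-05 is already a Thursday, so it stays at 2019-12-05.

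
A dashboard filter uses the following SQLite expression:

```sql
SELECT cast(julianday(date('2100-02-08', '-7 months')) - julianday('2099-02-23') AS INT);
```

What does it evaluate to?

Adding -7 months to 2100-02-08 gives 2099-07-08.
5 days remain in February 2099 after the 23rd (28 − 23).
March 2099: 31 days.
April 2099: 30 days.
May 2099: 31 days.
June 2099: 30 days.
Then 8 days into July 2099.
Total: 5 + 31 + 30 + 31 + 30 + 8 = 135.

135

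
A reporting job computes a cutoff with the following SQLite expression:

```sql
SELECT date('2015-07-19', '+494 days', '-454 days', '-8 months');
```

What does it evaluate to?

2014-12-28

Applying '+494 days' to 2015-07-19: counting 494 days forward gives 2016-11-24.
Applying '-454 days' to 2016-11-24: counting 454 days back gives 2015-08-28.
Adding -8 months to 2015-08-28 gives 2014-12-28.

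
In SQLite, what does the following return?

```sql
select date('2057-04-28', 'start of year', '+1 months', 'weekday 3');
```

2057-02-07

`start of year` rewinds 2057-04-28 to 2057-01-01.
Adding +1 month to 2057-01-01 gives 2057-02-01.
`weekday 3` advances to the next Wednesday; 2057-02-01 is a Thursday, so it moves forward to 2057-02-07.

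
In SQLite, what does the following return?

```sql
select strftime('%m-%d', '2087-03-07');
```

`%m-%d` extracts the month-day: 03-07.

03-07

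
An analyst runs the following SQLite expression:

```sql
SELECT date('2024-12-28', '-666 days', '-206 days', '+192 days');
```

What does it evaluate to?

2023-02-17

Applying '-666 days' to 2024-12-28: counting 666 days back gives 2023-03-03.
Applying '-206 days' to 2023-03-03: counting 206 days back gives 2022-08-09.
Applying '+192 days' to 2022-08-09: counting 192 days forward gives 2023-02-17.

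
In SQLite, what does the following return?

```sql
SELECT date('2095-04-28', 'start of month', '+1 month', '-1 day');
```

`start of month` rewinds 2095-04-28 to 2095-04-01.
Adding +1 month to 2095-04-01 gives 2095-05-01.
Going back 1 day from 2095-05-01 reaches 2095-04-30 (last day of April, 30 days).

2095-04-30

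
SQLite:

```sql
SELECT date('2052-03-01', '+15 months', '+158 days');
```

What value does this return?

2053-11-06

Adding +15 months to 2052-03-01 gives 2053-06-01.
Applying '+158 days' to 2053-06-01: counting 158 days forward gives 2053-11-06.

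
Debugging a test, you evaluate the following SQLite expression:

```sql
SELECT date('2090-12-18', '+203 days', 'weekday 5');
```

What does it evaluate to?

2091-07-13

Applying '+203 days' to 2090-12-18: counting 203 days forward gives 2091-07-09.
`weekday 5` advances to the next Friday; 2091-07-09 is a Monday, so it moves forward to 2091-07-13.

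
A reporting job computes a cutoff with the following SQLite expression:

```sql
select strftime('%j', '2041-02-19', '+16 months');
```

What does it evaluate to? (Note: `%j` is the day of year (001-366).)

170

First apply '+16 months': 2041-02-19 → 2042-06-19.
Day-of-year for 2042-06-19: days since 2042-01-01 inclusive = 170, zero-padded to 170.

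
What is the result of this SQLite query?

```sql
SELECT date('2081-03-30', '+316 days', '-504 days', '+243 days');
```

Applying '+316 days' to 2081-03-30: counting 316 days forward gives 2082-02-09.
Applying '-504 days' to 2082-02-09: counting 504 days back gives 2080-09-23.
Applying '+243 days' to 2080-09-23: counting 243 days forward gives 2081-05-24.

2081-05-24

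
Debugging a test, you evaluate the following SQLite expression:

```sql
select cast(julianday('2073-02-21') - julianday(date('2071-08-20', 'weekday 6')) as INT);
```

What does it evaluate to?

549

`weekday 6` advances to the next Saturday; 2071-08-20 is a Thursday, so it moves forward to 2071-08-22.
9 days remain in August 2071 after the 22nd (31 − 22).
Full months from September 2071 through January 2073 contribute their day counts.
Then 21 days into February 2073.
Total: 9 + 30 + 31 + 30 + 31 + 31 + 29 + 31 + 30 + 31 + 30 + 31 + 31 + 30 + 31 + 30 + 31 + 31 + 21 = 549.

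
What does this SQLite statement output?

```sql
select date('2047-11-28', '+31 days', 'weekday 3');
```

2048-01-01

November 2047 has 30 days; 2 remain after the 28th, so 3 days reach 2047-12-01.
Advancing 28 more days within December lands on 2047-12-29.
`weekday 3` advances to the next Wednesday; 2047-12-29 is a Sunday, so it moves forward to 2048-01-01.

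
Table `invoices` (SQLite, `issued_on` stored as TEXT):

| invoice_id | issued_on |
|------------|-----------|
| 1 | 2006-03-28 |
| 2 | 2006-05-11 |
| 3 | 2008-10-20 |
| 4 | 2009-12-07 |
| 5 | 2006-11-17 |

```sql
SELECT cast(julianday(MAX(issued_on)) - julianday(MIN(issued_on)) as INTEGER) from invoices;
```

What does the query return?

1350

MIN = 2006-03-28, MAX = 2009-12-07.
3 days remain in March 2006 after the 28th (31 − 28).
Full months from April 2006 through November 2009 contribute their day counts.
Then 7 days into December 2009.
Total: 3 + 30 + 31 + 30 + 31 + 31 + 30 + 31 + 30 + 31 + 31 + 28 + 31 + 30 + 31 + 30 + 31 + 31 + 30 + 31 + 30 + 31 + 31 + 29 + 31 + 30 + 31 + 30 + 31 + 31 + 30 + 31 + 30 + 31 + 31 + 28 + 31 + 30 + 31 + 30 + 31 + 31 + 30 + 31 + 30 + 7 = 1350.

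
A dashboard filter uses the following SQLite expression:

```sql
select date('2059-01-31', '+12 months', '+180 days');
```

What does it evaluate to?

2060-07-29

Adding +12 months to 2059-01-31 gives 2060-01-31.
Applying '+180 days' to 2060-01-31: counting 180 days forward gives 2060-07-29.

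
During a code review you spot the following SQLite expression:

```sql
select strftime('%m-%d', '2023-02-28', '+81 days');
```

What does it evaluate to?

First apply '+81 days': 2023-02-28 → 2023-05-20.
`%m-%d` extracts the month-day: 05-20.

05-20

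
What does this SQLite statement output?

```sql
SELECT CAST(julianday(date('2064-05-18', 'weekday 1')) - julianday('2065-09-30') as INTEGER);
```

`weekday 1` advances to the next Monday; 2064-05-18 is a Sunday, so it moves forward to 2064-05-19.
12 days remain in May 2064 after the 19th (31 − 19).
Full months from June 2064 through August 2065 contribute their day counts.
Then 30 days into September 2065.
Total: 12 + 30 + 31 + 31 + 30 + 31 + 30 + 31 + 31 + 28 + 31 + 30 + 31 + 30 + 31 + 31 + 30 = 499.
The subtraction is earlier − later, so the result is −499 → -499.

-499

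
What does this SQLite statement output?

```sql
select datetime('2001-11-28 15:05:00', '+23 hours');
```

2001-11-29 14:05:00

+23 hours from 2001-11-28 15:05:00 is 2001-11-29 14:05:00 (crosses midnight).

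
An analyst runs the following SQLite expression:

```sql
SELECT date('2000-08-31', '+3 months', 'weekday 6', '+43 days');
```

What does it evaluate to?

Adding +3 months to 2000-08-31 targets 2000-11-31. November 2000 has only 30 days, so SQLite normalizes the 1-day overflow forward to 2000-12-01.
`weekday 6` advances to the next Saturday; 2000-12-01 is a Friday, so it moves forward to 2000-12-02.
Applying '+43 days' to 2000-12-02: counting 43 days forward gives 2001-01-14.

2001-01-14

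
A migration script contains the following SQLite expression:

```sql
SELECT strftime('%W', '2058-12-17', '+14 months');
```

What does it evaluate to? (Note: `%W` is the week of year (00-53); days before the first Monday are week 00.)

First apply '+14 months': 2058-12-17 → 2060-02-17.
2060-02-17 is a Tuesday. SQLite's %W counts Mondays since the year started; the result is 07.

07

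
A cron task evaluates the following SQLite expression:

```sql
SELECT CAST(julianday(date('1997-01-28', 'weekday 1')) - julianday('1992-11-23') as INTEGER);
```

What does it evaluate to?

`weekday 1` advances to the next Monday; 1997-01-28 is a Tuesday, so it moves forward to 1997-02-03.
7 days remain in November 1992 after the 23rd (30 − 23).
Full months from December 1992 through January 1997 contribute their day counts.
Then 3 days into February 1997.
Total: 7 + 31 + 31 + 28 + 31 + 30 + 31 + 30 + 31 + 31 + 30 + 31 + 30 + 31 + 31 + 28 + 31 + 30 + 31 + 30 + 31 + 31 + 30 + 31 + 30 + 31 + 31 + 28 + 31 + 30 + 31 + 30 + 31 + 31 + 30 + 31 + 30 + 31 + 31 + 29 + 31 + 30 + 31 + 30 + 31 + 31 + 30 + 31 + 30 + 31 + 31 + 3 = 1533.

1533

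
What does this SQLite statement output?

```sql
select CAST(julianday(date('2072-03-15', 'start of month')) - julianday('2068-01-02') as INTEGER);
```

1520

`start of month` rewinds 2072-03-15 to 2072-03-01.
29 days remain in January 2068 after the 2nd (31 − 2).
Full months from February 2068 through February 2072 contribute their day counts.
Then 1 day into March 2072.
Total: 29 + 29 + 31 + 30 + 31 + 30 + 31 + 31 + 30 + 31 + 30 + 31 + 31 + 28 + 31 + 30 + 31 + 30 + 31 + 31 + 30 + 31 + 30 + 31 + 31 + 28 + 31 + 30 + 31 + 30 + 31 + 31 + 30 + 31 + 30 + 31 + 31 + 28 + 31 + 30 + 31 + 30 + 31 + 31 + 30 + 31 + 30 + 31 + 31 + 29 + 1 = 1520.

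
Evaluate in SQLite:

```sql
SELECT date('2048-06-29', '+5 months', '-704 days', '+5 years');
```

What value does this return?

2051-12-26

Adding +5 months to 2048-06-29 gives 2048-11-29.
Applying '-704 days' to 2048-11-29: counting 704 days back gives 2046-12-26.
Adding +5 years to 2046-12-26 gives 2051-12-26.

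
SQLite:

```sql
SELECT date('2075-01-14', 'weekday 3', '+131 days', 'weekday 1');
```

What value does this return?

2075-05-27

`weekday 3` advances to the next Wednesday; 2075-01-14 is a Monday, so it moves forward to 2075-01-16.
Applying '+131 days' to 2075-01-16: counting 131 days forward gives 2075-05-27.
`weekday 1` advances to the next Monday; 2075-05-27 is already a Monday, so it stays at 2075-05-27.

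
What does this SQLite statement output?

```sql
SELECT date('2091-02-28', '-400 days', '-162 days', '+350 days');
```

Applying '-400 days' to 2091-02-28: counting 400 days back gives 2090-01-24.
Applying '-162 days' to 2090-01-24: counting 162 days back gives 2089-08-15.
Applying '+350 days' to 2089-08-15: counting 350 days forward gives 2090-07-31.

2090-07-31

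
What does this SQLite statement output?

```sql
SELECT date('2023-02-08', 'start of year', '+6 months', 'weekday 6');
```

2023-07-01

`start of year` rewinds 2023-02-08 to 2023-01-01.
Adding +6 months to 2023-01-01 gives 2023-07-01.
`weekday 6` advances to the next Saturday; 2023-07-01 is already a Saturday, so it stays at 2023-07-01.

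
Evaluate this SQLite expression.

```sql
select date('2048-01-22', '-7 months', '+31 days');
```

2047-07-23

Adding -7 months to 2048-01-22 gives 2047-06-22.
June 2047 has 30 days; 8 remain after the 22nd, so 9 days reach 2047-07-01.
Advancing 22 more days within July lands on 2047-07-23.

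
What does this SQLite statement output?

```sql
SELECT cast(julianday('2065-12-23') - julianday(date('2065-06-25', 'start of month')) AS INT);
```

205

`start of month` rewinds 2065-06-25 to 2065-06-01.
29 days remain in June 2065 after the 1st (30 − 1).
July 2065: 31 days.
August 2065: 31 days.
September 2065: 30 days.
October 2065: 31 days.
November 2065: 30 days.
Then 23 days into December 2065.
Total: 29 + 31 + 31 + 30 + 31 + 30 + 23 = 205.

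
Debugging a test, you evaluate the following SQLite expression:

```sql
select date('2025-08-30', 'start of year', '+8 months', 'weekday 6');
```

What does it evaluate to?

`start of year` rewinds 2025-08-30 to 2025-01-01.
Adding +8 months to 2025-01-01 gives 2025-09-01.
`weekday 6` advances to the next Saturday; 2025-09-01 is a Monday, so it moves forward to 2025-09-06.

2025-09-06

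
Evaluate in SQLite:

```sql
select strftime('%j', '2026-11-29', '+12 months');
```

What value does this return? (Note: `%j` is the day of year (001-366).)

333

First apply '+12 months': 2026-11-29 → 2027-11-29.
Day-of-year for 2027-11-29: days since 2027-01-01 inclusive = 333, zero-padded to 333.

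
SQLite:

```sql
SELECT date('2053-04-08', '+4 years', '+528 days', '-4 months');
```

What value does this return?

Adding +4 years to 2053-04-08 gives 2057-04-08.
Applying '+528 days' to 2057-04-08: counting 528 days forward gives 2058-09-18.
Adding -4 months to 2058-09-18 gives 2058-05-18.

2058-05-18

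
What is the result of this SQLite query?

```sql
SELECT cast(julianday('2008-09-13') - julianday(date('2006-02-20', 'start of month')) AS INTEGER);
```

`start of month` rewinds 2006-02-20 to 2006-02-01.
27 days remain in February 2006 after the 1st (28 − 1).
Full months from March 2006 through August 2008 contribute their day counts.
Then 13 days into September 2008.
Total: 27 + 31 + 30 + 31 + 30 + 31 + 31 + 30 + 31 + 30 + 31 + 31 + 28 + 31 + 30 + 31 + 30 + 31 + 31 + 30 + 31 + 30 + 31 + 31 + 29 + 31 + 30 + 31 + 30 + 31 + 31 + 13 = 955.

955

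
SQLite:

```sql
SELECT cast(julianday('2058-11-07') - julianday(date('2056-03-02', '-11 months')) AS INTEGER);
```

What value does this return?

Adding -11 months to 2056-03-02 gives 2055-04-02.
28 days remain in April 2055 after the 2nd (30 − 2).
Full months from May 2055 through October 2058 contribute their day counts.
Then 7 days into November 2058.
Total: 28 + 31 + 30 + 31 + 31 + 30 + 31 + 30 + 31 + 31 + 29 + 31 + 30 + 31 + 30 + 31 + 31 + 30 + 31 + 30 + 31 + 31 + 28 + 31 + 30 + 31 + 30 + 31 + 31 + 30 + 31 + 30 + 31 + 31 + 28 + 31 + 30 + 31 + 30 + 31 + 31 + 30 + 31 + 7 = 1315.

1315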